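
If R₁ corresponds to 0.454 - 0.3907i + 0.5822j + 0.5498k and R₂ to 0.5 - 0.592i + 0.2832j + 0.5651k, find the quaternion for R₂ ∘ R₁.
-0.4799 - 0.6374i + 0.5244j + 0.2974k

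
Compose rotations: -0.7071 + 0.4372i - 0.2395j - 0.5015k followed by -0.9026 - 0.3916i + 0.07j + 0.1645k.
0.9087 - 0.1134i + 0.0422j + 0.3995k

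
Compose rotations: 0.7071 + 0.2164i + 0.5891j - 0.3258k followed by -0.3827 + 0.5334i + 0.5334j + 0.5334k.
-0.5265 - 0.1937i + 0.4409j + 0.7006k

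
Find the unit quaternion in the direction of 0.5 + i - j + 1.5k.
0.2357 + 0.4714i - 0.4714j + 0.7071k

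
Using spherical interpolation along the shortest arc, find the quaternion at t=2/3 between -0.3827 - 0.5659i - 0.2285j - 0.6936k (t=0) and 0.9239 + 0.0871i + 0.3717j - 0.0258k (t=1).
-0.8439 - 0.2913i - 0.3693j - 0.2579k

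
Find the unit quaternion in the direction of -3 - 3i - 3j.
-0.5774 - 0.5774i - 0.5774j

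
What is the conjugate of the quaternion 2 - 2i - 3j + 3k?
2 + 2i + 3j - 3k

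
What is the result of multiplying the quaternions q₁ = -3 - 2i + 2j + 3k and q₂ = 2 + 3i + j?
-2 - 16i + 10j - 2k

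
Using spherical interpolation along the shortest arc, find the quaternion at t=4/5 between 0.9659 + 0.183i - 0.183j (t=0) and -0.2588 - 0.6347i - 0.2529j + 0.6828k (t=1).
0.4806 + 0.6099i + 0.1764j - 0.6049k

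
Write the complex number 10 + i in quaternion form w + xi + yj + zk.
10 + i + 0j + 0k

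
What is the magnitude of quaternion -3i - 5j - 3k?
√43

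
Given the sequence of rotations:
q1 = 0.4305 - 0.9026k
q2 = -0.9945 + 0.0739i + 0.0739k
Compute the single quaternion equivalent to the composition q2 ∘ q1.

q2 · q1 = -0.3614 + 0.0318i + 0.0667j + 0.9294k
-0.3614 + 0.0318i + 0.0667j + 0.9294k


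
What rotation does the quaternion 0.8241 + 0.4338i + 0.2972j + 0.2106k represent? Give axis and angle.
axis = (0.7658, 0.5247, 0.3718), θ = 69°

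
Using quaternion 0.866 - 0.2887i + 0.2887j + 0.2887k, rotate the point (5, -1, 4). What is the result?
(5.333, 3.667, -0.334)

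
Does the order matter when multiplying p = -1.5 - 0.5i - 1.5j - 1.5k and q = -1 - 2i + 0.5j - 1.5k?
Yes: pq = -1 + 6.5i + 3j + 0.5k ≠ -1 + 0.5i - 1.5j + 7k = qp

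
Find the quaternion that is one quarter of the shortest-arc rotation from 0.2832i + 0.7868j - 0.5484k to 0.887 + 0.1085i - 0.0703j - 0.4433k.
0.3011 + 0.283i + 0.6602j - 0.6272k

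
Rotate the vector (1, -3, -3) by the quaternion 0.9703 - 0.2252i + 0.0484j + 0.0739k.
(1.298, -3.874, -1.519)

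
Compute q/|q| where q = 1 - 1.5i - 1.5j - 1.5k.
0.3592 - 0.5388i - 0.5388j - 0.5388k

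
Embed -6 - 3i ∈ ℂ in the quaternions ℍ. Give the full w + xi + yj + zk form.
-6 - 3i + 0j + 0k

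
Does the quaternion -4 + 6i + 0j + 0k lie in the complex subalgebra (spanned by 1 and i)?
Yes. The quaternion -4 + 6i has j- and k-coefficients y = z = 0, so it lies in the complex subalgebra spanned by 1 and i.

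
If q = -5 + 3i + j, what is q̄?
-5 - 3i - j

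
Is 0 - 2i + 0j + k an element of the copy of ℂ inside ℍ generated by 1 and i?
No. The quaternion -2i + k has j-coefficient y = 0 and k-coefficient z = 1, not both zero, so it does not lie in the complex subalgebra spanned by 1 and i.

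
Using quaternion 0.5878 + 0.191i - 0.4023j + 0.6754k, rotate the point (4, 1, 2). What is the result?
(-2.322, 1.04, 3.812)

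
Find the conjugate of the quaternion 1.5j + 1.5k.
-1.5j - 1.5k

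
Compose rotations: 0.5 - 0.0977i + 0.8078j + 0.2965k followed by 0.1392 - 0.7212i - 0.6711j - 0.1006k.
0.5711 - 0.4919i + 0.0006j - 0.6572k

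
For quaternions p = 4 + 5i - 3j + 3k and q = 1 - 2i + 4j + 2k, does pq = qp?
No: pq = 20 - 21i - 3j + 25k ≠ 20 + 15i + 29j - 3k = qp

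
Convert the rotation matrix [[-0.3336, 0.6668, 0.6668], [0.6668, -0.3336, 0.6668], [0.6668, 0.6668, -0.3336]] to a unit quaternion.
0.5774i + 0.5774j + 0.5774k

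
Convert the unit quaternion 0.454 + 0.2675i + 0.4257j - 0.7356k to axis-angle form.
axis = (0.3002, 0.4778, -0.8256), θ = 126°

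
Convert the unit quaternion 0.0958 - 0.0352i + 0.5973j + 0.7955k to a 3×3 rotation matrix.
[[-0.9792, -0.1945, 0.0584], [0.1104, -0.2681, 0.957], [-0.1704, 0.9436, 0.284]]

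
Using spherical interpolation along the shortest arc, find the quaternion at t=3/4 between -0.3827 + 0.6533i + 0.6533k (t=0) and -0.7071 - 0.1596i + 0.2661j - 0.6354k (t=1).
0.4822 + 0.3562i - 0.2296j + 0.7668k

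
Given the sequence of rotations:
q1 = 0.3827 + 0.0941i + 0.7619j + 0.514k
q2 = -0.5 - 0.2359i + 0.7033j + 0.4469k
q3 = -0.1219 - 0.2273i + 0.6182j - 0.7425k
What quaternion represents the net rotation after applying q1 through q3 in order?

q2 · q1 = -0.9347 - 0.1163i + 0.0515j - 0.3319k
q3 · q2 · q1 = -0.1908 + 0.0597i - 0.5732j + 0.7947k
-0.1908 + 0.0597i - 0.5732j + 0.7947k


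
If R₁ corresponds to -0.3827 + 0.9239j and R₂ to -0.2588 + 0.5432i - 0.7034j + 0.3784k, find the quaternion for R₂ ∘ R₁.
0.7489 - 0.5575i + 0.0301j + 0.357k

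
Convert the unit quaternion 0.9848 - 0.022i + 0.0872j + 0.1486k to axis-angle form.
axis = (-0.1267, 0.502, 0.8555), θ = 20°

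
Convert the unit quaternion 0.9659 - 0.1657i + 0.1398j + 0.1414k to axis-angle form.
axis = (-0.6402, 0.5401, 0.5463), θ = π/6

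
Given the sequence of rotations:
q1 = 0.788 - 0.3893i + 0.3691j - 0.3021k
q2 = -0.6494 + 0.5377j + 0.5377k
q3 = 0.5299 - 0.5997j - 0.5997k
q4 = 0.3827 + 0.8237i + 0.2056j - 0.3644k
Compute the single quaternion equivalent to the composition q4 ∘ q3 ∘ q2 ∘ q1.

q2 · q1 = -0.5478 - 0.1081i - 0.0253j + 0.8292k
q3 · q2 · q1 = 0.1918 - 0.5697i + 0.3799j + 0.7031k
q4 · q3 · q2 · q1 = 0.7208 + 0.223i - 0.1867j + 0.6292k
0.7208 + 0.223i - 0.1867j + 0.6292k


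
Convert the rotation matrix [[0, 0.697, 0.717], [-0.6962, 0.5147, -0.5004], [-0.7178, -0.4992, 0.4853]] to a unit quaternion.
0.7071 + 0.0004i + 0.5073j - 0.4926k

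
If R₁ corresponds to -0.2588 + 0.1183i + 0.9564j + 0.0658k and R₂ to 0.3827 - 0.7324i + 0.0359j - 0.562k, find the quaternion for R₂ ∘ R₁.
-0.0098 + 0.7747i + 0.3384j - 0.5341k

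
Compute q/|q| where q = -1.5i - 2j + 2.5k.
-0.4243i - 0.5657j + 0.7071k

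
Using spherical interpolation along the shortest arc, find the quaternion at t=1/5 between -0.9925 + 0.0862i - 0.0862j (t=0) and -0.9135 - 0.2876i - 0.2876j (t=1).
-0.9916 + 0.0105i - 0.1291j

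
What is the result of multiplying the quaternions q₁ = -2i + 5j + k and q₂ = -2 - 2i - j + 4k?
-3 + 25i - 4j + 10k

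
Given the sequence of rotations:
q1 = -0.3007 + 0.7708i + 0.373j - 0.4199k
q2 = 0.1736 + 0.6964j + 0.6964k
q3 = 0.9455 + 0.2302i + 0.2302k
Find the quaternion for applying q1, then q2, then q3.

q2 · q1 = -0.0195 - 0.4184i + 0.3921j - 0.8191k
q3 · q2 · q1 = 0.2664 - 0.4903i + 0.463j - 0.6887k
0.2664 - 0.4903i + 0.463j - 0.6887k


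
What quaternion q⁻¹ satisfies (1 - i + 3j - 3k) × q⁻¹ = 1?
0.05 + 0.05i - 0.15j + 0.15k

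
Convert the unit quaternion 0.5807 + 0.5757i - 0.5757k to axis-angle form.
axis = (√2/2, 0, -√2/2), θ = 109°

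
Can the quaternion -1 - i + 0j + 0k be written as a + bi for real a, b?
Yes. The quaternion -1 - i has j- and k-coefficients y = z = 0, so it lies in the complex subalgebra spanned by 1 and i.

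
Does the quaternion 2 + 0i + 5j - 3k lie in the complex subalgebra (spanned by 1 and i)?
No. The quaternion 2 + 5j - 3k has j-coefficient y = 5 and k-coefficient z = -3, not both zero, so it does not lie in the complex subalgebra spanned by 1 and i.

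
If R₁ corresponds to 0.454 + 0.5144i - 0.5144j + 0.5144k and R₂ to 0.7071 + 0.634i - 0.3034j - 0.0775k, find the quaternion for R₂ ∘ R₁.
-0.1213 + 0.4556i - 0.8675j + 0.1585k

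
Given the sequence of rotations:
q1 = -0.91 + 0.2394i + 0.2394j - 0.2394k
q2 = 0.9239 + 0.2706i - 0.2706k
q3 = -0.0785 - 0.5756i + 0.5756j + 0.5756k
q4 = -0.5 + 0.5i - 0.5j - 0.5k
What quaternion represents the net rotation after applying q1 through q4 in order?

q2 · q1 = -0.9703 + 0.0397i + 0.2212j + 0.0898k
q3 · q2 · q1 = -0.08 + 0.4798i - 0.5013j - 0.7157k
q4 · q3 · q2 · q1 = -0.8084 - 0.1727i + 0.4086j + 0.3871k
-0.8084 - 0.1727i + 0.4086j + 0.3871k


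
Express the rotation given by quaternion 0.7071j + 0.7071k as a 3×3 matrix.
[[-1, 0, 0], [0, 0, 1], [0, 1, 0]]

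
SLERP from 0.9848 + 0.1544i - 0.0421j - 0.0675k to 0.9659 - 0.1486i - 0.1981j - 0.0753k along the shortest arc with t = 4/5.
0.979 - 0.0883i - 0.1682j - 0.0744k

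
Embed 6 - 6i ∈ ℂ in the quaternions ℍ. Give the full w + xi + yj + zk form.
6 - 6i + 0j + 0k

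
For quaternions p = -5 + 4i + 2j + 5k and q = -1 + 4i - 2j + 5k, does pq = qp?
No: pq = -32 - 4i + 8j - 46k ≠ -32 - 44i + 8j - 14k = qp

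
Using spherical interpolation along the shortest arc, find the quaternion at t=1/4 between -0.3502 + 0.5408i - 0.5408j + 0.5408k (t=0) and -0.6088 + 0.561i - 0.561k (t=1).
-0.5121 + 0.6617i - 0.4708j + 0.2798k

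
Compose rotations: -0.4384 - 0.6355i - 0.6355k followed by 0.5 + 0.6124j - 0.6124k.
-0.6084 - 0.7069i + 0.1207j + 0.3399k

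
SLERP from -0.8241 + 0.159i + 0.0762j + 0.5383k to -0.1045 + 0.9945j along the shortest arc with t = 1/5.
-0.7835 + 0.1455i + 0.3498j + 0.4925k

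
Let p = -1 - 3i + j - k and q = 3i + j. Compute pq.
8 - 2i - 4j - 6k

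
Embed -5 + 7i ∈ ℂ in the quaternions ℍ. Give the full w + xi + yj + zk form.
-5 + 7i + 0j + 0k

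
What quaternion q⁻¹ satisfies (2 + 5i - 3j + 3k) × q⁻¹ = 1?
0.0426 - 0.1064i + 0.0638j - 0.0638k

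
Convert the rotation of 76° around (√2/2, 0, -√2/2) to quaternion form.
0.788 + 0.4353i - 0.4353k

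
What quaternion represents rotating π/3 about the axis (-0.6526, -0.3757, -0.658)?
0.866 - 0.3263i - 0.1878j - 0.329k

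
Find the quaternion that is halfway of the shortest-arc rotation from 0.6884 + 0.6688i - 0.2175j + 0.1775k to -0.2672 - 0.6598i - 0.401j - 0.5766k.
0.5276 + 0.7335i + 0.1013j + 0.4163k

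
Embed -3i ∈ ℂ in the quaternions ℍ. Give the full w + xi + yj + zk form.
0 - 3i + 0j + 0k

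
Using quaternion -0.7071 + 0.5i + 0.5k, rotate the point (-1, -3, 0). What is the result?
(-2.621, 0.707, 1.621)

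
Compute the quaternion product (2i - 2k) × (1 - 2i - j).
4 + 4j - 4k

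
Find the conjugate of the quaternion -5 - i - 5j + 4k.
-5 + i + 5j - 4k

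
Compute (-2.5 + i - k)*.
-2.5 - i + k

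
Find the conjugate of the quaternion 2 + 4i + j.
2 - 4i - j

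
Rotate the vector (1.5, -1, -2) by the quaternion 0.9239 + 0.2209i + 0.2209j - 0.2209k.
(0.08, -0.259, -2.679)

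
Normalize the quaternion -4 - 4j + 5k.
-0.5298 - 0.5298j + 0.6623k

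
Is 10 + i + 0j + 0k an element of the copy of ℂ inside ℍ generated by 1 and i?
Yes. The quaternion 10 + i has j- and k-coefficients y = z = 0, so it lies in the complex subalgebra spanned by 1 and i.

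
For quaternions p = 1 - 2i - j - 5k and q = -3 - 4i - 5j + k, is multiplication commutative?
No: pq = -11 - 24i + 20j + 22k ≠ -11 + 28i - 24j + 10k = qp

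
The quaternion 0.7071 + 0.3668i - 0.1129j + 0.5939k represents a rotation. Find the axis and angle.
axis = (0.5187, -0.1597, 0.8399), θ = π/2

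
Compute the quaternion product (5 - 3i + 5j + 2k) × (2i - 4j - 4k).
34 - 2i - 28j - 18k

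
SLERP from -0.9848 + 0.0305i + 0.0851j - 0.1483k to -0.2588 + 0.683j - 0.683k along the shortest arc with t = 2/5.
-0.8111 + 0.0212i + 0.3907j - 0.4347k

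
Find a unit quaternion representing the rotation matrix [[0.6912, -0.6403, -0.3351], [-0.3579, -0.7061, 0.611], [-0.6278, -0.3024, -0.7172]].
-0.2588 + 0.8824i - 0.2828j - 0.2728k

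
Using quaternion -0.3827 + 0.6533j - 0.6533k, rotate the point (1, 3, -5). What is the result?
(0.293, 5.207, -2.793)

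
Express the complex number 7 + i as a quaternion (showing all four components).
7 + i + 0j + 0k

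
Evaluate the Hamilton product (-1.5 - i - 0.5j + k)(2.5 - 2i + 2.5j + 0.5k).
-5 - 2.25i - 6.5j - 1.75k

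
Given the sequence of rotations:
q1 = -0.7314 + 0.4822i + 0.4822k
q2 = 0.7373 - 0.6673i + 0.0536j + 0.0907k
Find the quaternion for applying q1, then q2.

q2 · q1 = -0.2612 + 0.8694i + 0.3263j + 0.2633k
-0.2612 + 0.8694i + 0.3263j + 0.2633k


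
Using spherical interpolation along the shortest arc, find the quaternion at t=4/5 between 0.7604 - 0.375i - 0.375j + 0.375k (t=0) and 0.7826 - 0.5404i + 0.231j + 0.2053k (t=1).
0.8066 - 0.5247i + 0.1093j + 0.2493k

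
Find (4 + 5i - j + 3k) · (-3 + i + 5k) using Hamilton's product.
-32 - 16i - 19j + 12k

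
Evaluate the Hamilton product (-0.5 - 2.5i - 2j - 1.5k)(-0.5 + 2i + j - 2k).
4.25 + 5.75i - 7.5j + 3.25k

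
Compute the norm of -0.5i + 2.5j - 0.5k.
2.598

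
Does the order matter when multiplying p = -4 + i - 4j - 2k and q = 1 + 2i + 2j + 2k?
Yes: pq = 6 - 11i - 18j ≠ 6 - 3i - 6j - 20k = qp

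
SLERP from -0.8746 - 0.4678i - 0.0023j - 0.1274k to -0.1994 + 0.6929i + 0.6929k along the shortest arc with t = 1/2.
-0.4291 - 0.7376i - 0.0015j - 0.5213k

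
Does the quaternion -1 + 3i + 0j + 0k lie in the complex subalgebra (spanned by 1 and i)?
Yes. The quaternion -1 + 3i has j- and k-coefficients y = z = 0, so it lies in the complex subalgebra spanned by 1 and i.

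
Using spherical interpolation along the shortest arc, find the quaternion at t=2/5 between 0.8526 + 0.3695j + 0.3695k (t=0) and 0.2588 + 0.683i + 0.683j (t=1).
0.706 + 0.324i + 0.5768j + 0.2528k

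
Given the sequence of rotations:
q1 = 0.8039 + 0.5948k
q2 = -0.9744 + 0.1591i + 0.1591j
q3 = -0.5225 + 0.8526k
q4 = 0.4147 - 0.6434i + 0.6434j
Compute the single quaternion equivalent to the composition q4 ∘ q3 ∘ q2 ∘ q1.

q2 · q1 = -0.7833 + 0.2225i + 0.0333j - 0.5796k
q3 · q2 · q1 = 0.9034 - 0.1446i + 0.1723j - 0.365k
q4 · q3 · q2 · q1 = 0.1707 - 0.8761i + 0.4179j - 0.1692k
0.1707 - 0.8761i + 0.4179j - 0.1692k


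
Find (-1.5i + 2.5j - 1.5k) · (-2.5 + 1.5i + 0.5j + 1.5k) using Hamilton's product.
3.25 + 8.25i - 6.25j - 0.75k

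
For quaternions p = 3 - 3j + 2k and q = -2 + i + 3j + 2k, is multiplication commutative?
No: pq = -1 - 9i + 17j + 5k ≠ -1 + 15i + 13j - k = qp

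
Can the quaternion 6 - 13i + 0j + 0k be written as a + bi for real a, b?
Yes. The quaternion 6 - 13i has j- and k-coefficients y = z = 0, so it lies in the complex subalgebra spanned by 1 and i.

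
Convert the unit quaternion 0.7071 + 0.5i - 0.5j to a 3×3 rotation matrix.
[[0.5, -0.5, -0.7071], [-0.5, 0.5, -0.7071], [0.7071, 0.7071, 0]]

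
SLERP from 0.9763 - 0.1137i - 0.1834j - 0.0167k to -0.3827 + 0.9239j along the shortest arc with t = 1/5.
0.9222 - 0.0969i - 0.3742j - 0.0142k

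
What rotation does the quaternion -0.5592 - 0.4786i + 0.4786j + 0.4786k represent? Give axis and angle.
axis = (-√3/3, √3/3, √3/3), θ = 248°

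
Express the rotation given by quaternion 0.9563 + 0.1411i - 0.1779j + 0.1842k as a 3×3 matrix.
[[0.8688, -0.4025, -0.2883], [0.3021, 0.8923, -0.3354], [0.3922, 0.2043, 0.8969]]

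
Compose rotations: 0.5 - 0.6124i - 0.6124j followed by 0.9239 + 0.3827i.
0.6963 - 0.3744i - 0.5658j - 0.2344k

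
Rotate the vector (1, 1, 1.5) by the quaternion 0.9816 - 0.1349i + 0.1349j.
(1.324, 1.324, 0.861)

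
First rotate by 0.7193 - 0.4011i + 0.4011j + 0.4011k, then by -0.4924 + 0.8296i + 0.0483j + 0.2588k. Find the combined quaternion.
-0.1446 + 0.7098i - 0.5993j + 0.3408k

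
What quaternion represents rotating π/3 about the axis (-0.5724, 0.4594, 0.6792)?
0.866 - 0.2862i + 0.2297j + 0.3396k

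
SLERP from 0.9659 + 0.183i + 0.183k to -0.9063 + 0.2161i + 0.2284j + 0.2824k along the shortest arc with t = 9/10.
0.9318 - 0.1776i - 0.2086j - 0.2382k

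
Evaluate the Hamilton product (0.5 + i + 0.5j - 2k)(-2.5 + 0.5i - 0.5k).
-2.75 - 2.5i - 1.75j + 4.5k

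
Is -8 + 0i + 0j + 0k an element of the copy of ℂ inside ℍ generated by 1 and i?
Yes. The quaternion -8 has j- and k-coefficients y = z = 0, so it lies in the complex subalgebra spanned by 1 and i.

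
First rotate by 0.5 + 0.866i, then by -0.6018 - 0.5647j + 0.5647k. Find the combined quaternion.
-0.3009 - 0.5212i + 0.2067j + 0.7714k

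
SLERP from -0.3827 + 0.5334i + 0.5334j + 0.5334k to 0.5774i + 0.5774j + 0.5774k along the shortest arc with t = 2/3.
-0.1305 + 0.5724i + 0.5724j + 0.5724k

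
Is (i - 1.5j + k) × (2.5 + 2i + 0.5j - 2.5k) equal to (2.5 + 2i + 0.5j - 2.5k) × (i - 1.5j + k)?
No: pq = 1.25 + 5.75i + 0.75j + 6k ≠ 1.25 - 0.75i - 8.25j - k = qp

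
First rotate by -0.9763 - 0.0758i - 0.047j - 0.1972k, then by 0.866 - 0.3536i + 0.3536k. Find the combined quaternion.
-0.8025 + 0.2962i - 0.1372j - 0.4994k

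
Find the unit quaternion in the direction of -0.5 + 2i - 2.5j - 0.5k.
-0.1525 + 0.61i - 0.7625j - 0.1525k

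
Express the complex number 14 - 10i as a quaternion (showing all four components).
14 - 10i + 0j + 0k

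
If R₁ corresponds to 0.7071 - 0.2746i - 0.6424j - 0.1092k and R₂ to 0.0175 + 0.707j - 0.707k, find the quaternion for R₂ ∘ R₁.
0.3893 - 0.5362i + 0.6828j - 0.3077k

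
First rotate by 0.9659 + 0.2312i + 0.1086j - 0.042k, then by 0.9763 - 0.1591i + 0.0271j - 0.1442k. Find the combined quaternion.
0.9708 + 0.0866i + 0.0922j - 0.2038k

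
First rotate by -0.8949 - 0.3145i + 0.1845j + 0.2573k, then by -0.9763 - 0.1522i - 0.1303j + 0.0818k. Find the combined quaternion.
0.8288 + 0.3946i - 0.0501j - 0.3935k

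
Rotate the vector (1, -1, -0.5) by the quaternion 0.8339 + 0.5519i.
(1, 0.069, -1.116)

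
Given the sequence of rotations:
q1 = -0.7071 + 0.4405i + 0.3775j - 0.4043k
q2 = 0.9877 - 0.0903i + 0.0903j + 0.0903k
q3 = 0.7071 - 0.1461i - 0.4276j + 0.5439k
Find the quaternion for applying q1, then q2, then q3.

q2 · q1 = -0.6562 + 0.4283i + 0.3123j - 0.537k
q3 · q2 · q1 = 0.0242 + 0.4585i + 0.6559j - 0.5991k
0.0242 + 0.4585i + 0.6559j - 0.5991k


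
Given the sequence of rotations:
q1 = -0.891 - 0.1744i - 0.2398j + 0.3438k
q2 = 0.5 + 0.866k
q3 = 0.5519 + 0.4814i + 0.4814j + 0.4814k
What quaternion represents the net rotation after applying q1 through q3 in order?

q2 · q1 = -0.7432 + 0.1205i - 0.2709j - 0.5997k
q3 · q2 · q1 = -0.0491 - 0.4496i - 0.1606j - 0.8772k
-0.0491 - 0.4496i - 0.1606j - 0.8772k


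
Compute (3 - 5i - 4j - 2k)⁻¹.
0.0556 + 0.0926i + 0.0741j + 0.037k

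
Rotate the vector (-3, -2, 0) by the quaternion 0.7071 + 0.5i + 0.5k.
(-0.086, -2.121, -2.914)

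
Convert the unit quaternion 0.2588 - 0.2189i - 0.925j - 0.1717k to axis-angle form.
axis = (-0.2266, -0.9576, -0.1778), θ = 5π/6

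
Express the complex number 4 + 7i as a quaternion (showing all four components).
4 + 7i + 0j + 0k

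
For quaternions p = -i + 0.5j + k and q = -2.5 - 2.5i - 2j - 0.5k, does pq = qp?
No: pq = -1 + 4.25i - 4.25j + 0.75k ≠ -1 + 0.75i + 1.75j - 5.75k = qp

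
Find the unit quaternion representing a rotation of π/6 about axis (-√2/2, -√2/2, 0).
0.9659 - 0.183i - 0.183j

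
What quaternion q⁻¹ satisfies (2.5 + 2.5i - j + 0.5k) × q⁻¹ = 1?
0.1818 - 0.1818i + 0.0727j - 0.0364k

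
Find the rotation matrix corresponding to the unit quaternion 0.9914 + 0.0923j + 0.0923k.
[[0.9659, -0.183, 0.183], [0.183, 0.983, 0.017], [-0.183, 0.017, 0.983]]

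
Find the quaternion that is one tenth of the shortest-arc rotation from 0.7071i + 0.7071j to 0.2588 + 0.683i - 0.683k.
0.0315 + 0.7446i + 0.6616j - 0.0831k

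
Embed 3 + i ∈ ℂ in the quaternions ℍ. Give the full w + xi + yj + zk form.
3 + i + 0j + 0k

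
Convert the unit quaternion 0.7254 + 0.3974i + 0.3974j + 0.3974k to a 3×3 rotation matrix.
[[0.3683, -0.2607, 0.8924], [0.8924, 0.3683, -0.2607], [-0.2607, 0.8924, 0.3683]]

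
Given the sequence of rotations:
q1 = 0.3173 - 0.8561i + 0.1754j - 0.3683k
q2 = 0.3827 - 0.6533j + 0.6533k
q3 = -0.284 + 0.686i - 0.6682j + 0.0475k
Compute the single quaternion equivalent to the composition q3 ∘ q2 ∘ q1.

q2 · q1 = 0.4766 - 0.2016i - 0.6995j - 0.4929k
q3 · q2 · q1 = -0.441 + 0.7468i + 0.2087j - 0.4519k
-0.441 + 0.7468i + 0.2087j - 0.4519k


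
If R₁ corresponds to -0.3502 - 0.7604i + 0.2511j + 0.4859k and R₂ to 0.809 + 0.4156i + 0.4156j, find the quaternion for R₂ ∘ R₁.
-0.0716 - 0.5588i - 0.1443j + 0.8135k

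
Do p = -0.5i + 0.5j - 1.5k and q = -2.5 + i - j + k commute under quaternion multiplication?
No: pq = 2.5 + 0.25i - 2.25j + 3.75k ≠ 2.5 + 2.25i - 0.25j + 3.75k = qp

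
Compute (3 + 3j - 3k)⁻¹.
0.1111 - 0.1111j + 0.1111k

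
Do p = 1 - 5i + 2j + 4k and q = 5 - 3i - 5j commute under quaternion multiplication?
No: pq = -8i - 7j + 51k ≠ -48i + 17j - 11k = qp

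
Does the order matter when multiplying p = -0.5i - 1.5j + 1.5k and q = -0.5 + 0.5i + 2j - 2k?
Yes: pq = 6.25 + 0.25i + 0.5j - k ≠ 6.25 + 0.25i + j - 0.5k = qp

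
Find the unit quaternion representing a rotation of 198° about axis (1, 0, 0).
-0.1564 + 0.9877i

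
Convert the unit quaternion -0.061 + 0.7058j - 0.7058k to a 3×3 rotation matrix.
[[-0.9926, -0.0861, -0.0861], [0.0861, 0.0037, -0.9963], [0.0861, -0.9963, 0.0037]]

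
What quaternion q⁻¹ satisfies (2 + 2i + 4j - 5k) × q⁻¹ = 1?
0.0408 - 0.0408i - 0.0816j + 0.102k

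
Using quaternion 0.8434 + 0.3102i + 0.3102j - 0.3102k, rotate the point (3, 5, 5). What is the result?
(7.078, -1.495, 2.582)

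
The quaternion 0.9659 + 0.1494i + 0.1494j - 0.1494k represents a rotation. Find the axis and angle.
axis = (√3/3, √3/3, -√3/3), θ = π/6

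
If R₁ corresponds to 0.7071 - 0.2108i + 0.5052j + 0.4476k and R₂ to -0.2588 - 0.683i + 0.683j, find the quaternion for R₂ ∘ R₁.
-0.672 - 0.1227i + 0.6579j - 0.3169k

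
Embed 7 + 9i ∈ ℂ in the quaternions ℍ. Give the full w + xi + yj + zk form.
7 + 9i + 0j + 0k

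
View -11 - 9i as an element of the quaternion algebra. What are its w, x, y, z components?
-11 - 9i + 0j + 0k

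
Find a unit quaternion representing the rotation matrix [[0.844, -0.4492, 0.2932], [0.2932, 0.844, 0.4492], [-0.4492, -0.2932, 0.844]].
0.9397 - 0.1975i + 0.1975j + 0.1975k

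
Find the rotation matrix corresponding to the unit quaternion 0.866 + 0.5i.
[[1, 0, 0], [0, 0.5, -0.866], [0, 0.866, 0.5]]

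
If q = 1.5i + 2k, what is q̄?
-1.5i - 2k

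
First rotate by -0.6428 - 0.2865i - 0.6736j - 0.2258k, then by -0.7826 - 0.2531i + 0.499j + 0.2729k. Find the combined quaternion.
0.8283 + 0.4581i + 0.0711j + 0.3147k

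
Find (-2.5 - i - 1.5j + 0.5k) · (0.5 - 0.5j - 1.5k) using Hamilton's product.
-1.25 + 2i - j + 4.5k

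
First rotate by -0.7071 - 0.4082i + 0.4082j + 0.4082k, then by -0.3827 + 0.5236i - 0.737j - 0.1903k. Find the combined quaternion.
0.8629 - 0.4372i + 0.2289j - 0.1088k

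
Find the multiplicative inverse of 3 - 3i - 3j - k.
0.1071 + 0.1071i + 0.1071j + 0.0357k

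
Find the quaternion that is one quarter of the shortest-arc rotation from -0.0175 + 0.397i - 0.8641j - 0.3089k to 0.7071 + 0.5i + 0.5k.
0.2495 + 0.551i - 0.7906j - 0.0949k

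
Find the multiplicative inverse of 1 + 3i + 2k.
0.0714 - 0.2143i - 0.1429k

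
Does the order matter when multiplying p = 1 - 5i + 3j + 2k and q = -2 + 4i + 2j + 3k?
Yes: pq = 6 + 19i + 19j - 23k ≠ 6 + 9i - 27j + 21k = qp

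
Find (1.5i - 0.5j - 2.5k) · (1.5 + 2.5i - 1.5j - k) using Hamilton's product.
-7 - i - 5.5j - 4.75k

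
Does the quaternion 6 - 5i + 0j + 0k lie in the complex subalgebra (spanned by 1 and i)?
Yes. The quaternion 6 - 5i has j- and k-coefficients y = z = 0, so it lies in the complex subalgebra spanned by 1 and i.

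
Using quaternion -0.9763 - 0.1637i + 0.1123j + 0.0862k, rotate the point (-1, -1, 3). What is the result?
(-1.834, -1.627, 2.233)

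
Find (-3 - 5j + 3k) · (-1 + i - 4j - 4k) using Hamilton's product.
-5 + 29i + 20j + 14k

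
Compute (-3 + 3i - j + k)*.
-3 - 3i + j - k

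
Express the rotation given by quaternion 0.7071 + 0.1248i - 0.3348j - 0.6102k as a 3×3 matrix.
[[0.0311, 0.7794, -0.6258], [-0.9465, 0.2242, 0.2321], [0.3212, 0.5851, 0.7447]]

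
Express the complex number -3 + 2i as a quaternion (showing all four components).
-3 + 2i + 0j + 0k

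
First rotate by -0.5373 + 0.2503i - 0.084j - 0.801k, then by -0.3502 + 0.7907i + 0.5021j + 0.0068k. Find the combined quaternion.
0.0379 - 0.9141i + 0.3947j + 0.0848k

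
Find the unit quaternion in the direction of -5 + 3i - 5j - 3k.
-0.6063 + 0.3638i - 0.6063j - 0.3638k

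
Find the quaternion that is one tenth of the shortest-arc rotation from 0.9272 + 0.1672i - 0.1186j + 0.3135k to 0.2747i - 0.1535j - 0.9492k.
0.8893 + 0.1228i - 0.0927j + 0.4306k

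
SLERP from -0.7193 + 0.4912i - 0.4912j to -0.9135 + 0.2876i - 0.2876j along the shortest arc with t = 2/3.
-0.8601 + 0.3607i - 0.3607j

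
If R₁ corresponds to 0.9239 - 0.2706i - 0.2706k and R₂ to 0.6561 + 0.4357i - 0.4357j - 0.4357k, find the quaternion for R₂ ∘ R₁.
0.6062 + 0.3429i - 0.1667j - 0.698k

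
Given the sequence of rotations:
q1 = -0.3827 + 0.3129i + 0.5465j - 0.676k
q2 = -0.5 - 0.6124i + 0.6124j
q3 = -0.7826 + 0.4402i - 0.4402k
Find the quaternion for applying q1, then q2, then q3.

q2 · q1 = 0.0483 - 0.3361i - 0.9216j - 0.1883k
q3 · q2 · q1 = 0.0273 - 0.1214i + 0.9521j - 0.2796k
0.0273 - 0.1214i + 0.9521j - 0.2796k


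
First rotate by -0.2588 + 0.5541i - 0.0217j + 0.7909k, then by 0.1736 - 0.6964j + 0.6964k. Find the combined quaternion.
-0.6108 - 0.4395i + 0.5623j + 0.3429k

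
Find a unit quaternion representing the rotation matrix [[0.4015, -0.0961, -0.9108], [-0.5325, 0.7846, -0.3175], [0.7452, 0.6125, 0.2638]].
0.7826 + 0.2971i - 0.529j - 0.1394k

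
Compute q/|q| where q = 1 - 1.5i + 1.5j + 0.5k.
0.417 - 0.6255i + 0.6255j + 0.2085k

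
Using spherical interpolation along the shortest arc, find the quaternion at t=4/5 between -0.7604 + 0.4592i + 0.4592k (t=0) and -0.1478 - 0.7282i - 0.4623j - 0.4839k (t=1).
-0.0589 + 0.7437i + 0.4005j + 0.5321k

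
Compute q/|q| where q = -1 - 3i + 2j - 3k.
-0.2085 - 0.6255i + 0.417j - 0.6255k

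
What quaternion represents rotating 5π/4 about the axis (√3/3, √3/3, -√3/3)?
-0.3827 + 0.5334i + 0.5334j - 0.5334k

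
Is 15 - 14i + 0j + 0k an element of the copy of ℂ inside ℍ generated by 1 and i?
Yes. The quaternion 15 - 14i has j- and k-coefficients y = z = 0, so it lies in the complex subalgebra spanned by 1 and i.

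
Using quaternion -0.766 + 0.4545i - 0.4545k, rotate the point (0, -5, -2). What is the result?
(4.308, -2.261, 2.308)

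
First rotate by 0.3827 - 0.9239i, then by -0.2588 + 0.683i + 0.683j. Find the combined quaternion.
0.532 + 0.5005i + 0.2614j + 0.631k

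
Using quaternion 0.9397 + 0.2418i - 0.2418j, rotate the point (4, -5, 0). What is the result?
(4.117, -4.883, -0.454)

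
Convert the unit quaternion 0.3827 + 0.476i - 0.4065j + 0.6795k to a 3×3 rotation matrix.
[[-0.2539, -0.9071, 0.3357], [0.1331, -0.3766, -0.9168], [0.958, -0.1881, 0.2164]]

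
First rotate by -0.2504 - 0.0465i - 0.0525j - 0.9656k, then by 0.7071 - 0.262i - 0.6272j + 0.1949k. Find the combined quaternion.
-0.034 + 0.6486i - 0.1421j - 0.747k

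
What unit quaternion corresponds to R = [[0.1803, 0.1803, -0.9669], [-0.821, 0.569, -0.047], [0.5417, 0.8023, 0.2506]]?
0.7071 + 0.3003i - 0.5334j - 0.354k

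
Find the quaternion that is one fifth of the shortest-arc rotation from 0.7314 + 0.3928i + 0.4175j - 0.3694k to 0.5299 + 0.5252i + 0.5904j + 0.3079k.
0.7227 + 0.441i + 0.4758j - 0.2386k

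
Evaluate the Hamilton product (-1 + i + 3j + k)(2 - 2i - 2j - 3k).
9 - 3i + 9j + 9k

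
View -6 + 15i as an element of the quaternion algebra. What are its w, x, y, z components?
-6 + 15i + 0j + 0k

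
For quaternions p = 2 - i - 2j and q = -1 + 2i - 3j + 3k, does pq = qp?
No: pq = -6 - i - j + 13k ≠ -6 + 11i - 7j - k = qp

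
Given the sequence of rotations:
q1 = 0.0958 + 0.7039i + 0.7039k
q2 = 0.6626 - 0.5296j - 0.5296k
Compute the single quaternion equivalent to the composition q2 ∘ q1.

q2 · q1 = 0.4363 + 0.0936i - 0.4235j + 0.7885k
0.4363 + 0.0936i - 0.4235j + 0.7885k


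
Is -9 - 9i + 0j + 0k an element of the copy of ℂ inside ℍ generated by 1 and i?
Yes. The quaternion -9 - 9i has j- and k-coefficients y = z = 0, so it lies in the complex subalgebra spanned by 1 and i.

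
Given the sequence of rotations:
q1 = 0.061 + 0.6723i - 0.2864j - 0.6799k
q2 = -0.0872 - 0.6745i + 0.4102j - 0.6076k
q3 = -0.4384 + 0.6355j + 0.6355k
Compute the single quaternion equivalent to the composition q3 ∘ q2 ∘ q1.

q2 · q1 = 0.1525 - 0.5527i - 0.8171j - 0.0604k
q3 · q2 · q1 = 0.4908 + 0.7232i + 0.1039j + 0.4746k
0.4908 + 0.7232i + 0.1039j + 0.4746k


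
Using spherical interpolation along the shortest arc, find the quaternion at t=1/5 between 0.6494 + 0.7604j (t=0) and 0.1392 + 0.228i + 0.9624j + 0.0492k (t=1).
0.5609 + 0.0484i + 0.8264j + 0.0104k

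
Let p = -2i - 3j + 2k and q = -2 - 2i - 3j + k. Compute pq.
-15 + 7i + 4j - 4k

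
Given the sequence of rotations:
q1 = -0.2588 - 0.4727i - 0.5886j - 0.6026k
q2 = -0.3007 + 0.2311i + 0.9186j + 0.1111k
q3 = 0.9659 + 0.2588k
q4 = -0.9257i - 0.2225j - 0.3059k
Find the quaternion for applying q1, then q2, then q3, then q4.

q2 · q1 = 0.7947 - 0.4058i + 0.026j + 0.4506k
q3 · q2 · q1 = 0.651 - 0.3987i - 0.0799j + 0.6409k
q4 · q3 · q2 · q1 = -0.1908 - 0.7697i + 0.5704j - 0.2139k
-0.1908 - 0.7697i + 0.5704j - 0.2139k


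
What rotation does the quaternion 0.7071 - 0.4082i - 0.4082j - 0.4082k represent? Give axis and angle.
axis = (-√3/3, -√3/3, -√3/3), θ = π/2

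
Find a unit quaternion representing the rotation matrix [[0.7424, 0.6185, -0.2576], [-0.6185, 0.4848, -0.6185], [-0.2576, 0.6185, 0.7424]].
0.8616 + 0.3589i - 0.3589k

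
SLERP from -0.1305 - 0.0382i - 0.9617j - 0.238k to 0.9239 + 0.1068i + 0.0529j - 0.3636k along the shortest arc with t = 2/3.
-0.8365 - 0.1077i - 0.5021j + 0.1915k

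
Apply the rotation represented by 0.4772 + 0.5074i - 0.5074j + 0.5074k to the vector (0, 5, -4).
(-5.118, 3.848, -0.034)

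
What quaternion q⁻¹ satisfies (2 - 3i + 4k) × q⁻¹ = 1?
0.069 + 0.1034i - 0.1379k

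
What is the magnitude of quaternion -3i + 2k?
√13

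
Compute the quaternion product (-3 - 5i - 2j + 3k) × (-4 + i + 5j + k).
24 + j - 38k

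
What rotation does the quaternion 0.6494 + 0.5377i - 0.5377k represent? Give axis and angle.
axis = (√2/2, 0, -√2/2), θ = 99°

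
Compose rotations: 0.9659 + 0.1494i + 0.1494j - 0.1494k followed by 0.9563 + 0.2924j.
0.88 + 0.0992i + 0.4253j - 0.1866k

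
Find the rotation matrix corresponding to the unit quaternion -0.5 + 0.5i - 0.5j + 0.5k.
[[0, 0, 1], [-1, 0, 0], [0, -1, 0]]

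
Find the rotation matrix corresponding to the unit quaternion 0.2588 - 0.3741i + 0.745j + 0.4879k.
[[-0.5861, -0.8099, 0.0206], [-0.3049, 0.244, 0.9206], [-0.7507, 0.5333, -0.39]]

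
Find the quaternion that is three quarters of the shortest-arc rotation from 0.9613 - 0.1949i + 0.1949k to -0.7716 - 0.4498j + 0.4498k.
0.8824 - 0.0548i + 0.3567j - 0.3019k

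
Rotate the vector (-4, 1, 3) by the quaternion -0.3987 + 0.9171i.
(-4, 1.512, -2.778)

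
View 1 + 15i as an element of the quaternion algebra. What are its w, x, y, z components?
1 + 15i + 0j + 0k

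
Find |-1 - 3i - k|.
√11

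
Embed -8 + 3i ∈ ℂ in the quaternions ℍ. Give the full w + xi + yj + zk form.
-8 + 3i + 0j + 0k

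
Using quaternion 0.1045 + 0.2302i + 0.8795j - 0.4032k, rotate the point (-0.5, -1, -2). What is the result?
(-0.049, 0.785, 2.152)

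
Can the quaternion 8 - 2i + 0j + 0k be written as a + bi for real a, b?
Yes. The quaternion 8 - 2i has j- and k-coefficients y = z = 0, so it lies in the complex subalgebra spanned by 1 and i.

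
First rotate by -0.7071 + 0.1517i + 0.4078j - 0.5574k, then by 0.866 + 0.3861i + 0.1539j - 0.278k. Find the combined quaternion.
-0.8886 - 0.1141i + 0.4174j - 0.152k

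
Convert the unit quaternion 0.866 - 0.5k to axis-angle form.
axis = (0, 0, -1), θ = π/3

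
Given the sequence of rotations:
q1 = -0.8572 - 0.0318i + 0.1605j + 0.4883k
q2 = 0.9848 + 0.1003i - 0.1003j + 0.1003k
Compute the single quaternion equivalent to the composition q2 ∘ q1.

q2 · q1 = -0.8739 - 0.1824i + 0.1919j + 0.4078k
-0.8739 - 0.1824i + 0.1919j + 0.4078k


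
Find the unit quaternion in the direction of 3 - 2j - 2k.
0.7276 - 0.4851j - 0.4851k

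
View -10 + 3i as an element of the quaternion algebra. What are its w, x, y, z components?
-10 + 3i + 0j + 0k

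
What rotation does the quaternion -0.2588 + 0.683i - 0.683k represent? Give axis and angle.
axis = (√2/2, 0, -√2/2), θ = 7π/6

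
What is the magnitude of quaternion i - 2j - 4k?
√21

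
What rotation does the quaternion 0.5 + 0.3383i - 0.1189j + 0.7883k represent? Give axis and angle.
axis = (0.3906, -0.1373, 0.9102), θ = 2π/3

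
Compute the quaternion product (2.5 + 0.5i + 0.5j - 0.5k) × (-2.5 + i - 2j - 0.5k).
-6 - 6.5j - 1.5k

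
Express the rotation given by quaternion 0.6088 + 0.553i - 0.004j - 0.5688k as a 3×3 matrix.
[[0.3529, 0.6881, -0.634], [-0.697, -0.2587, -0.6688], [-0.6242, 0.6779, 0.3883]]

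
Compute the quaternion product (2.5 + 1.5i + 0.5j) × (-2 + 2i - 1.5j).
-7.25 + 2i - 4.75j - 3.25k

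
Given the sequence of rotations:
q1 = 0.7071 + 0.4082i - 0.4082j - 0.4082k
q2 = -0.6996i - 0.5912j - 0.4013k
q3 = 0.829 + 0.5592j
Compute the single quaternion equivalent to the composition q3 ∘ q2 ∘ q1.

q2 · q1 = -0.1196 - 0.4172i - 0.8674j + 0.2431k
q3 · q2 · q1 = 0.3859 - 0.2099i - 0.786j + 0.4348k
0.3859 - 0.2099i - 0.786j + 0.4348k


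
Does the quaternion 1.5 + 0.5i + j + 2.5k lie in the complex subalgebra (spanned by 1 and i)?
No. The quaternion 1.5 + 0.5i + j + 2.5k has j-coefficient y = 1 and k-coefficient z = 2.5, not both zero, so it does not lie in the complex subalgebra spanned by 1 and i.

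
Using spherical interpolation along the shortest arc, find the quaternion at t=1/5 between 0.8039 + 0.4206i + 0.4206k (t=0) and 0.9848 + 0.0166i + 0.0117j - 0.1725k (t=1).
0.8828 + 0.3523i + 0.0026j + 0.3108k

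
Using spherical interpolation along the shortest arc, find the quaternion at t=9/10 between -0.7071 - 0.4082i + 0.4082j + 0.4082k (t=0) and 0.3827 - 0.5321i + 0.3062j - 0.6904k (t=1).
-0.466 + 0.4551i - 0.2379j + 0.7205k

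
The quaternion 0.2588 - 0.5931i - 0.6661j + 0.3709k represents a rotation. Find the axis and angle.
axis = (-0.614, -0.6896, 0.384), θ = 5π/6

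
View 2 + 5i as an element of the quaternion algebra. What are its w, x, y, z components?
2 + 5i + 0j + 0k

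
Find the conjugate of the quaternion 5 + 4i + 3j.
5 - 4i - 3j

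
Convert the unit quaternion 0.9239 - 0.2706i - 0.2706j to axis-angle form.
axis = (-√2/2, -√2/2, 0), θ = π/4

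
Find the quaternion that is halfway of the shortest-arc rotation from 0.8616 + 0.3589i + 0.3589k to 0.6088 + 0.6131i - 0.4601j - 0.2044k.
0.8043 + 0.5317i - 0.2517j + 0.0845k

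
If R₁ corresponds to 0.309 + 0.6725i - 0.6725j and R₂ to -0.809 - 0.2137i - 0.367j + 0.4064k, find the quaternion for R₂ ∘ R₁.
-0.3531 - 0.3368i + 0.704j + 0.5161k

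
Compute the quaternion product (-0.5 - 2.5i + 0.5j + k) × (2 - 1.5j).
-0.25 - 3.5i + 1.75j + 5.75k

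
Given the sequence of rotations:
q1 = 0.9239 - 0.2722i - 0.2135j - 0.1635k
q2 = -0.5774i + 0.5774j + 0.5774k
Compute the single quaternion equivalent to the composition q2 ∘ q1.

q2 · q1 = 0.0605 - 0.5046i + 0.2819j + 0.8139k
0.0605 - 0.5046i + 0.2819j + 0.8139k


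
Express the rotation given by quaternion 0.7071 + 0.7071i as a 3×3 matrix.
[[1, 0, 0], [0, 0, -1], [0, 1, 0]]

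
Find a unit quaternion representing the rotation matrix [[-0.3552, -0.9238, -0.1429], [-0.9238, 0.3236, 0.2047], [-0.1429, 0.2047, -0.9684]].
-0.5678i + 0.8135j + 0.1258k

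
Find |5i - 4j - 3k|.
√50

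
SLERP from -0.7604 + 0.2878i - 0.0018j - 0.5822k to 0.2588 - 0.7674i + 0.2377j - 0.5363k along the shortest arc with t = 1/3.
-0.7557 + 0.6018i - 0.1136j - 0.2321k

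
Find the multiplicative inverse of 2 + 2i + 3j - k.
0.1111 - 0.1111i - 0.1667j + 0.0556k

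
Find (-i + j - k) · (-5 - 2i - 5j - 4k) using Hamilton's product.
-1 - 4i - 7j + 12k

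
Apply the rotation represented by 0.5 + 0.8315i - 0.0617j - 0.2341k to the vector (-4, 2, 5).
(-5.523, -3.651, 1.079)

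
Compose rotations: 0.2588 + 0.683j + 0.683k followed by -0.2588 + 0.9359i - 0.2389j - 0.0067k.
0.1008 + 0.0836i - 0.8778j + 0.4607k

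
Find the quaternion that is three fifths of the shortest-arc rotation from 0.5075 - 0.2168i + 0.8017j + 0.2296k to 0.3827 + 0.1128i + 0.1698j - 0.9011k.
0.5803 - 0.0334i + 0.5792j - 0.5715k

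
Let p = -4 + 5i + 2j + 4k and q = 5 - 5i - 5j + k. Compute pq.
11 + 67i + 5j + k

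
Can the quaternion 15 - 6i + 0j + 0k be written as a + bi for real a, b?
Yes. The quaternion 15 - 6i has j- and k-coefficients y = z = 0, so it lies in the complex subalgebra spanned by 1 and i.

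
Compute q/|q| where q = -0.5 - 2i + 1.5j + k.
-0.1826 - 0.7303i + 0.5477j + 0.3651k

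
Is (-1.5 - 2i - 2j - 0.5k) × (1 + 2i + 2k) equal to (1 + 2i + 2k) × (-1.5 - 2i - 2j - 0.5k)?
No: pq = 3.5 - 9i + j + 0.5k ≠ 3.5 - i - 5j - 7.5k = qp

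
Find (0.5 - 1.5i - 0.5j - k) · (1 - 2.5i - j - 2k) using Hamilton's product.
-5.75 - 2.75i - 1.5j - 1.75k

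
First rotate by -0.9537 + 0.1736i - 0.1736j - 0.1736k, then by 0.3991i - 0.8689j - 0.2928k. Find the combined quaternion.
-0.271 - 0.2806i + 0.8471j + 0.3608k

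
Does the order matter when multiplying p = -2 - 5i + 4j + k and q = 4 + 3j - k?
Yes: pq = -19 - 27i + 5j - 9k ≠ -19 - 13i + 15j + 21k = qp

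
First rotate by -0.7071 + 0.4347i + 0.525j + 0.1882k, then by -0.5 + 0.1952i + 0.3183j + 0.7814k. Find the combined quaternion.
-0.0455 - 0.7057i - 0.1846j - 0.6825k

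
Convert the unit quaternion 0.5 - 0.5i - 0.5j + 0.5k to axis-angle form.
axis = (-√3/3, -√3/3, √3/3), θ = 2π/3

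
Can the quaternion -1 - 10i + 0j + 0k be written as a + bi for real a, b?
Yes. The quaternion -1 - 10i has j- and k-coefficients y = z = 0, so it lies in the complex subalgebra spanned by 1 and i.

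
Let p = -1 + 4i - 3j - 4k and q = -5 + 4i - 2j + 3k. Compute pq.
-5 - 41i - 11j + 21k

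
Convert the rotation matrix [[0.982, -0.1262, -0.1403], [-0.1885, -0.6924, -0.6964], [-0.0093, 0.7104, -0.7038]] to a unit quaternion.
0.3827 + 0.919i - 0.0856j - 0.0407k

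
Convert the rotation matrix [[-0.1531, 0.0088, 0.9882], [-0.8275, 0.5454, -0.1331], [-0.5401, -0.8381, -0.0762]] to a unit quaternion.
0.5736 - 0.3073i + 0.6661j - 0.3645k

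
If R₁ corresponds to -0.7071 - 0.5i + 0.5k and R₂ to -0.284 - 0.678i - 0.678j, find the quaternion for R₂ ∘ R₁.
-0.1382 + 0.2824i + 0.8184j - 0.481k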